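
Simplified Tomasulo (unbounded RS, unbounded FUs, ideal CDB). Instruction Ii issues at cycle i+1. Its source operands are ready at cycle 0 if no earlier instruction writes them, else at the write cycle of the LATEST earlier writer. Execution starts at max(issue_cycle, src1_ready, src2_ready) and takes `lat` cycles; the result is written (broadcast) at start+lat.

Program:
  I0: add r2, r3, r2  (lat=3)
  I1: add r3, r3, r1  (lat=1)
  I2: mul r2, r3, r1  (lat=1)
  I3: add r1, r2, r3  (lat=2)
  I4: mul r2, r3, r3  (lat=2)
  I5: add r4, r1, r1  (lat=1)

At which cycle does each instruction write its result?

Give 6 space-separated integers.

I0 add r2: issue@1 deps=(None,None) exec_start@1 write@4
I1 add r3: issue@2 deps=(None,None) exec_start@2 write@3
I2 mul r2: issue@3 deps=(1,None) exec_start@3 write@4
I3 add r1: issue@4 deps=(2,1) exec_start@4 write@6
I4 mul r2: issue@5 deps=(1,1) exec_start@5 write@7
I5 add r4: issue@6 deps=(3,3) exec_start@6 write@7

Answer: 4 3 4 6 7 7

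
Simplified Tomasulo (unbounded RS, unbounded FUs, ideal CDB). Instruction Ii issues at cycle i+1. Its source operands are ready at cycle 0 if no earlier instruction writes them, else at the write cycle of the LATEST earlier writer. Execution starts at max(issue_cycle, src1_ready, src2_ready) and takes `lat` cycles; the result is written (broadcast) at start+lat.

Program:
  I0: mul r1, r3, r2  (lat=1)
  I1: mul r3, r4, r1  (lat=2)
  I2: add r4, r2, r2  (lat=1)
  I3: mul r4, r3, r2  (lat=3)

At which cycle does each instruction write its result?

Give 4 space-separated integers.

Answer: 2 4 4 7

Derivation:
I0 mul r1: issue@1 deps=(None,None) exec_start@1 write@2
I1 mul r3: issue@2 deps=(None,0) exec_start@2 write@4
I2 add r4: issue@3 deps=(None,None) exec_start@3 write@4
I3 mul r4: issue@4 deps=(1,None) exec_start@4 write@7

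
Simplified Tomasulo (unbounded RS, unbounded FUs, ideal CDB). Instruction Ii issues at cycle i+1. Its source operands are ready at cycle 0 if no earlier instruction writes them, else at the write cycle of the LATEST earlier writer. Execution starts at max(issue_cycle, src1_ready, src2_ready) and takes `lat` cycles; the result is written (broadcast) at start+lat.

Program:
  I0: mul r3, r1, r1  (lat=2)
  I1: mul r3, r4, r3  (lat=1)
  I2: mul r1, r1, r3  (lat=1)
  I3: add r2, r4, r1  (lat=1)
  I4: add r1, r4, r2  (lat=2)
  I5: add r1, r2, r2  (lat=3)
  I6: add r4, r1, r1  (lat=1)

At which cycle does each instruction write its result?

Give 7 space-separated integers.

Answer: 3 4 5 6 8 9 10

Derivation:
I0 mul r3: issue@1 deps=(None,None) exec_start@1 write@3
I1 mul r3: issue@2 deps=(None,0) exec_start@3 write@4
I2 mul r1: issue@3 deps=(None,1) exec_start@4 write@5
I3 add r2: issue@4 deps=(None,2) exec_start@5 write@6
I4 add r1: issue@5 deps=(None,3) exec_start@6 write@8
I5 add r1: issue@6 deps=(3,3) exec_start@6 write@9
I6 add r4: issue@7 deps=(5,5) exec_start@9 write@10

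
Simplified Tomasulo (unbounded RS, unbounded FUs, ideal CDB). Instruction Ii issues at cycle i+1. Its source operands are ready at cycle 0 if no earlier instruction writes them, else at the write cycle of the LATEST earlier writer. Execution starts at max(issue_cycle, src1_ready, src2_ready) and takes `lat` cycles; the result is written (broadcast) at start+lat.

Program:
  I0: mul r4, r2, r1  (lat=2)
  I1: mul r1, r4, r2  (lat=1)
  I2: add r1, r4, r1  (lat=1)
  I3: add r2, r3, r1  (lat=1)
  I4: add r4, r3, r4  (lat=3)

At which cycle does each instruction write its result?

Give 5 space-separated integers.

I0 mul r4: issue@1 deps=(None,None) exec_start@1 write@3
I1 mul r1: issue@2 deps=(0,None) exec_start@3 write@4
I2 add r1: issue@3 deps=(0,1) exec_start@4 write@5
I3 add r2: issue@4 deps=(None,2) exec_start@5 write@6
I4 add r4: issue@5 deps=(None,0) exec_start@5 write@8

Answer: 3 4 5 6 8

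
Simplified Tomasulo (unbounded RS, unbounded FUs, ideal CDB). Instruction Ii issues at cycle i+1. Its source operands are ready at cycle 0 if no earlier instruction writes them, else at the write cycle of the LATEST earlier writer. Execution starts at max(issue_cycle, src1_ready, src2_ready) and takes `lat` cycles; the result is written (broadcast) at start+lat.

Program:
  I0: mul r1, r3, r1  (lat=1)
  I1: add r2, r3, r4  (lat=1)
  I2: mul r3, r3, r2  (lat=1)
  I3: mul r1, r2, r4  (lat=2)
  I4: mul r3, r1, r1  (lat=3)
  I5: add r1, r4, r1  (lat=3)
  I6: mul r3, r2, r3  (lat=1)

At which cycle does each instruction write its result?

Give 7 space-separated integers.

Answer: 2 3 4 6 9 9 10

Derivation:
I0 mul r1: issue@1 deps=(None,None) exec_start@1 write@2
I1 add r2: issue@2 deps=(None,None) exec_start@2 write@3
I2 mul r3: issue@3 deps=(None,1) exec_start@3 write@4
I3 mul r1: issue@4 deps=(1,None) exec_start@4 write@6
I4 mul r3: issue@5 deps=(3,3) exec_start@6 write@9
I5 add r1: issue@6 deps=(None,3) exec_start@6 write@9
I6 mul r3: issue@7 deps=(1,4) exec_start@9 write@10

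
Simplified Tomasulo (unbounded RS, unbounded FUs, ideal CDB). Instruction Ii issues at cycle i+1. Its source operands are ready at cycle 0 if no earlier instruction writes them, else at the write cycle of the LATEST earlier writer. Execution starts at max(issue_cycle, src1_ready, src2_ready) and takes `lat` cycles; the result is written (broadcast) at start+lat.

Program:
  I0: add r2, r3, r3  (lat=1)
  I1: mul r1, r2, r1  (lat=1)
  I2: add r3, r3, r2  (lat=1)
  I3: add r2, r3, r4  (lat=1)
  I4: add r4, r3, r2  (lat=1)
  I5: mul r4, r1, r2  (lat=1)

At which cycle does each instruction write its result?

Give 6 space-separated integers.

Answer: 2 3 4 5 6 7

Derivation:
I0 add r2: issue@1 deps=(None,None) exec_start@1 write@2
I1 mul r1: issue@2 deps=(0,None) exec_start@2 write@3
I2 add r3: issue@3 deps=(None,0) exec_start@3 write@4
I3 add r2: issue@4 deps=(2,None) exec_start@4 write@5
I4 add r4: issue@5 deps=(2,3) exec_start@5 write@6
I5 mul r4: issue@6 deps=(1,3) exec_start@6 write@7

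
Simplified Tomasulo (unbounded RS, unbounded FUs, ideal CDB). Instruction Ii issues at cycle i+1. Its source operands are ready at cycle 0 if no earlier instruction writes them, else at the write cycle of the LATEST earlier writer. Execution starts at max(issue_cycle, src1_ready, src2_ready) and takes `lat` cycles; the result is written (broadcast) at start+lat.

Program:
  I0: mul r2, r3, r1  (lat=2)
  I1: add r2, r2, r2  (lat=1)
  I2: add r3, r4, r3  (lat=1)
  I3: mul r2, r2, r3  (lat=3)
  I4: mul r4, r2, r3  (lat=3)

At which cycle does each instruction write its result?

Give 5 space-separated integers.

Answer: 3 4 4 7 10

Derivation:
I0 mul r2: issue@1 deps=(None,None) exec_start@1 write@3
I1 add r2: issue@2 deps=(0,0) exec_start@3 write@4
I2 add r3: issue@3 deps=(None,None) exec_start@3 write@4
I3 mul r2: issue@4 deps=(1,2) exec_start@4 write@7
I4 mul r4: issue@5 deps=(3,2) exec_start@7 write@10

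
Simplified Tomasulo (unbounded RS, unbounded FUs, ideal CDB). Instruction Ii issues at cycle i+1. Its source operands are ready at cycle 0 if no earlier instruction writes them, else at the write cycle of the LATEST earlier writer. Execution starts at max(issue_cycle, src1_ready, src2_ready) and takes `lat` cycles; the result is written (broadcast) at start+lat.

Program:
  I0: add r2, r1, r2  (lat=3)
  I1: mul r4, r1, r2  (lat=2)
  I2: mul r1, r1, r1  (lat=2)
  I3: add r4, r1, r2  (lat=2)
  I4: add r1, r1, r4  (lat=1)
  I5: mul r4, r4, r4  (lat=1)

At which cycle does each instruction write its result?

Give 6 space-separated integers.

I0 add r2: issue@1 deps=(None,None) exec_start@1 write@4
I1 mul r4: issue@2 deps=(None,0) exec_start@4 write@6
I2 mul r1: issue@3 deps=(None,None) exec_start@3 write@5
I3 add r4: issue@4 deps=(2,0) exec_start@5 write@7
I4 add r1: issue@5 deps=(2,3) exec_start@7 write@8
I5 mul r4: issue@6 deps=(3,3) exec_start@7 write@8

Answer: 4 6 5 7 8 8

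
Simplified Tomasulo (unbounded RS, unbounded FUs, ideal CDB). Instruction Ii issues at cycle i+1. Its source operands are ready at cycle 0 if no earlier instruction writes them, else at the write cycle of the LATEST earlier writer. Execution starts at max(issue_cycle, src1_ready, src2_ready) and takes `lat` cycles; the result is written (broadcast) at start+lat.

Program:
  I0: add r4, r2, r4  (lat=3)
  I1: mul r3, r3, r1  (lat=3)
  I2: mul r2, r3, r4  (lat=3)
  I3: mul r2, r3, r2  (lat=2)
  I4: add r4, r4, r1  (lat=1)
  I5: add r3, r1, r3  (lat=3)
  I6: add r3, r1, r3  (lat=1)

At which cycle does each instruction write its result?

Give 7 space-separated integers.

I0 add r4: issue@1 deps=(None,None) exec_start@1 write@4
I1 mul r3: issue@2 deps=(None,None) exec_start@2 write@5
I2 mul r2: issue@3 deps=(1,0) exec_start@5 write@8
I3 mul r2: issue@4 deps=(1,2) exec_start@8 write@10
I4 add r4: issue@5 deps=(0,None) exec_start@5 write@6
I5 add r3: issue@6 deps=(None,1) exec_start@6 write@9
I6 add r3: issue@7 deps=(None,5) exec_start@9 write@10

Answer: 4 5 8 10 6 9 10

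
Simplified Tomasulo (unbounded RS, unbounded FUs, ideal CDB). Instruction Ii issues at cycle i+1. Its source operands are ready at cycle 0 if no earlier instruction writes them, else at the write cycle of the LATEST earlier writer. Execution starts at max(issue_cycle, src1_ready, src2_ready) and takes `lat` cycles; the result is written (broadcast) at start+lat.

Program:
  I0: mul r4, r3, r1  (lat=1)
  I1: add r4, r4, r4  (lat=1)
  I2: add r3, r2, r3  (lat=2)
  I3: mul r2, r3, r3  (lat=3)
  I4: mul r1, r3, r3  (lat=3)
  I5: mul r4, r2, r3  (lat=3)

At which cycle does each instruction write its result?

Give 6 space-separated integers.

I0 mul r4: issue@1 deps=(None,None) exec_start@1 write@2
I1 add r4: issue@2 deps=(0,0) exec_start@2 write@3
I2 add r3: issue@3 deps=(None,None) exec_start@3 write@5
I3 mul r2: issue@4 deps=(2,2) exec_start@5 write@8
I4 mul r1: issue@5 deps=(2,2) exec_start@5 write@8
I5 mul r4: issue@6 deps=(3,2) exec_start@8 write@11

Answer: 2 3 5 8 8 11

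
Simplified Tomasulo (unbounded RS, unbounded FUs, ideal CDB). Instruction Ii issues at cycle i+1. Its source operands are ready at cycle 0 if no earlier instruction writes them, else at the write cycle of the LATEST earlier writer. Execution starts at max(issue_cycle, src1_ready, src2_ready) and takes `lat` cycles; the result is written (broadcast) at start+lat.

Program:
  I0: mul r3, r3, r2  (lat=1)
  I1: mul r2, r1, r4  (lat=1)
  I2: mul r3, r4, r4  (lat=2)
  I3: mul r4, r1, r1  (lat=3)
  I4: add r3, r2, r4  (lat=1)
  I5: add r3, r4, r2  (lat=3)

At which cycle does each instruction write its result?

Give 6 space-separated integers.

Answer: 2 3 5 7 8 10

Derivation:
I0 mul r3: issue@1 deps=(None,None) exec_start@1 write@2
I1 mul r2: issue@2 deps=(None,None) exec_start@2 write@3
I2 mul r3: issue@3 deps=(None,None) exec_start@3 write@5
I3 mul r4: issue@4 deps=(None,None) exec_start@4 write@7
I4 add r3: issue@5 deps=(1,3) exec_start@7 write@8
I5 add r3: issue@6 deps=(3,1) exec_start@7 write@10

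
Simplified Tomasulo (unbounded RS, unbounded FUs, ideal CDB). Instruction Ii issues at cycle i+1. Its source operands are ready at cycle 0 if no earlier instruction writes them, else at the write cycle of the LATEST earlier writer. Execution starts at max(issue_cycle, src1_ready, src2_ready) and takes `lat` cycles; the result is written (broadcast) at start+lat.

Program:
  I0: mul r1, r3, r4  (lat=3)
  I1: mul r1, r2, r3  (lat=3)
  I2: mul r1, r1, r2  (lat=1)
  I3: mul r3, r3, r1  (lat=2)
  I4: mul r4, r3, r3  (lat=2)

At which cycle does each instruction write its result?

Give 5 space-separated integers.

I0 mul r1: issue@1 deps=(None,None) exec_start@1 write@4
I1 mul r1: issue@2 deps=(None,None) exec_start@2 write@5
I2 mul r1: issue@3 deps=(1,None) exec_start@5 write@6
I3 mul r3: issue@4 deps=(None,2) exec_start@6 write@8
I4 mul r4: issue@5 deps=(3,3) exec_start@8 write@10

Answer: 4 5 6 8 10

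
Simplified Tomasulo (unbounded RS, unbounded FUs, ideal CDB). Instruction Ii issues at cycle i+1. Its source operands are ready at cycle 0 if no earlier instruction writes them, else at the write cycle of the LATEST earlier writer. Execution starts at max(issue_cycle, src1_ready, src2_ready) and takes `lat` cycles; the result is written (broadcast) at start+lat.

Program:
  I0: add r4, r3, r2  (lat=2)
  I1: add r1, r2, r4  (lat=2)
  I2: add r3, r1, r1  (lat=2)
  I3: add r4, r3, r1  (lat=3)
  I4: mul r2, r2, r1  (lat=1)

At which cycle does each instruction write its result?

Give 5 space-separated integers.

Answer: 3 5 7 10 6

Derivation:
I0 add r4: issue@1 deps=(None,None) exec_start@1 write@3
I1 add r1: issue@2 deps=(None,0) exec_start@3 write@5
I2 add r3: issue@3 deps=(1,1) exec_start@5 write@7
I3 add r4: issue@4 deps=(2,1) exec_start@7 write@10
I4 mul r2: issue@5 deps=(None,1) exec_start@5 write@6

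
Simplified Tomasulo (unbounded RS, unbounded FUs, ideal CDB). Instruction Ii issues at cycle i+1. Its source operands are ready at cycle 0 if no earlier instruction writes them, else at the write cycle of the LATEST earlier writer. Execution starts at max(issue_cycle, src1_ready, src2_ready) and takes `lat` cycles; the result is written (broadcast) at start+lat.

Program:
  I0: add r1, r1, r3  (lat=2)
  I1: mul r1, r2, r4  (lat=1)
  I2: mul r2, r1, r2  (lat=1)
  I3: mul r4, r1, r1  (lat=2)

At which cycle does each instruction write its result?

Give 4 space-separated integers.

I0 add r1: issue@1 deps=(None,None) exec_start@1 write@3
I1 mul r1: issue@2 deps=(None,None) exec_start@2 write@3
I2 mul r2: issue@3 deps=(1,None) exec_start@3 write@4
I3 mul r4: issue@4 deps=(1,1) exec_start@4 write@6

Answer: 3 3 4 6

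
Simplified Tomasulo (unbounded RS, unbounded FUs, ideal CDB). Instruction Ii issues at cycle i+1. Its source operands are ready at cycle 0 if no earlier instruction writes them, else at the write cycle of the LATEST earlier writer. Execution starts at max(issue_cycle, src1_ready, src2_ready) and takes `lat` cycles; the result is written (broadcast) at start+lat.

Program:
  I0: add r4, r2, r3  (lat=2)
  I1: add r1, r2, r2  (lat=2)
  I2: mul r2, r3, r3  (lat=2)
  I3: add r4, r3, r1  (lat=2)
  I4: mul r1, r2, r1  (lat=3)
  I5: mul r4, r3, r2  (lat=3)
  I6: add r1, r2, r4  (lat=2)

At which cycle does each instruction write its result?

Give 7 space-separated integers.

Answer: 3 4 5 6 8 9 11

Derivation:
I0 add r4: issue@1 deps=(None,None) exec_start@1 write@3
I1 add r1: issue@2 deps=(None,None) exec_start@2 write@4
I2 mul r2: issue@3 deps=(None,None) exec_start@3 write@5
I3 add r4: issue@4 deps=(None,1) exec_start@4 write@6
I4 mul r1: issue@5 deps=(2,1) exec_start@5 write@8
I5 mul r4: issue@6 deps=(None,2) exec_start@6 write@9
I6 add r1: issue@7 deps=(2,5) exec_start@9 write@11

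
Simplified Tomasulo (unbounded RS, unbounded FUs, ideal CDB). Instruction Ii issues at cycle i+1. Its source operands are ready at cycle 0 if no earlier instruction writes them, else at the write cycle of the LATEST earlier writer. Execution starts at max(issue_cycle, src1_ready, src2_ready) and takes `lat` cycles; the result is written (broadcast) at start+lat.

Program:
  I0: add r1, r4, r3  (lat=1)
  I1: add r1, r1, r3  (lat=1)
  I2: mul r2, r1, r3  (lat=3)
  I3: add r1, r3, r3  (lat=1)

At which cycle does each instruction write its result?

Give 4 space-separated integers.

I0 add r1: issue@1 deps=(None,None) exec_start@1 write@2
I1 add r1: issue@2 deps=(0,None) exec_start@2 write@3
I2 mul r2: issue@3 deps=(1,None) exec_start@3 write@6
I3 add r1: issue@4 deps=(None,None) exec_start@4 write@5

Answer: 2 3 6 5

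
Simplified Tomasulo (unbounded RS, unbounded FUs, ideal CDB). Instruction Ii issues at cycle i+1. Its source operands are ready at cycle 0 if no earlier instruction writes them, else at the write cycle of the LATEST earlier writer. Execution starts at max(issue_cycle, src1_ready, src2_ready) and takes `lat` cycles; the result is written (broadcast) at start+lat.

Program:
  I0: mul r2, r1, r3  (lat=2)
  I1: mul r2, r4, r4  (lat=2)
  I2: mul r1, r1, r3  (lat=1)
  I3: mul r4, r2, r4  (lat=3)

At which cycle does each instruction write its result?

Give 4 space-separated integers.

I0 mul r2: issue@1 deps=(None,None) exec_start@1 write@3
I1 mul r2: issue@2 deps=(None,None) exec_start@2 write@4
I2 mul r1: issue@3 deps=(None,None) exec_start@3 write@4
I3 mul r4: issue@4 deps=(1,None) exec_start@4 write@7

Answer: 3 4 4 7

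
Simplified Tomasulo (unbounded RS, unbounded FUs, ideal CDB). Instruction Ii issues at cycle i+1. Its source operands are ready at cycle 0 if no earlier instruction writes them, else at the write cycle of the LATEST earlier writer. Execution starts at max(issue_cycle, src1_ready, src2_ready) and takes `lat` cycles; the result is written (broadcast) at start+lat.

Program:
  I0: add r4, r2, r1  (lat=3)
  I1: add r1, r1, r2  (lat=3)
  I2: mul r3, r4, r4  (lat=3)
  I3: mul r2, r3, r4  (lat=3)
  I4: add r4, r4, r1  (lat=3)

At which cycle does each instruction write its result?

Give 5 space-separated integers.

I0 add r4: issue@1 deps=(None,None) exec_start@1 write@4
I1 add r1: issue@2 deps=(None,None) exec_start@2 write@5
I2 mul r3: issue@3 deps=(0,0) exec_start@4 write@7
I3 mul r2: issue@4 deps=(2,0) exec_start@7 write@10
I4 add r4: issue@5 deps=(0,1) exec_start@5 write@8

Answer: 4 5 7 10 8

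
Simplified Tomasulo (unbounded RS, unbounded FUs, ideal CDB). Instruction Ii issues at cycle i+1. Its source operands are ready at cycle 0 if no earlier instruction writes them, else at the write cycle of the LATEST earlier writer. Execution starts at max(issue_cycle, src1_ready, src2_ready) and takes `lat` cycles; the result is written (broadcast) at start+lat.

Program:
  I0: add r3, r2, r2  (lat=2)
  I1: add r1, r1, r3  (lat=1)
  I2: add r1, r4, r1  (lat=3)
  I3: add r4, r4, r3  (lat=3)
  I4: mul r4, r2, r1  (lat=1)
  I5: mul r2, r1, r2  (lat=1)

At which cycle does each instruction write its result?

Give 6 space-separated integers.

Answer: 3 4 7 7 8 8

Derivation:
I0 add r3: issue@1 deps=(None,None) exec_start@1 write@3
I1 add r1: issue@2 deps=(None,0) exec_start@3 write@4
I2 add r1: issue@3 deps=(None,1) exec_start@4 write@7
I3 add r4: issue@4 deps=(None,0) exec_start@4 write@7
I4 mul r4: issue@5 deps=(None,2) exec_start@7 write@8
I5 mul r2: issue@6 deps=(2,None) exec_start@7 write@8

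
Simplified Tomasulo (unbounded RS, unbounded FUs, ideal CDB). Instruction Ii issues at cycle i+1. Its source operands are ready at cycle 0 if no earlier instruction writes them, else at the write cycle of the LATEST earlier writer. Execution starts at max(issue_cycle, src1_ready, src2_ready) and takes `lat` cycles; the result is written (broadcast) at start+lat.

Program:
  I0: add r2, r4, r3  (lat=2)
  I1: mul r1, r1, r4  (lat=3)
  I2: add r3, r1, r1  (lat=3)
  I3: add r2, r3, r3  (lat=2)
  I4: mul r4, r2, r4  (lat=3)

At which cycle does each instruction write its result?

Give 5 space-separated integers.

Answer: 3 5 8 10 13

Derivation:
I0 add r2: issue@1 deps=(None,None) exec_start@1 write@3
I1 mul r1: issue@2 deps=(None,None) exec_start@2 write@5
I2 add r3: issue@3 deps=(1,1) exec_start@5 write@8
I3 add r2: issue@4 deps=(2,2) exec_start@8 write@10
I4 mul r4: issue@5 deps=(3,None) exec_start@10 write@13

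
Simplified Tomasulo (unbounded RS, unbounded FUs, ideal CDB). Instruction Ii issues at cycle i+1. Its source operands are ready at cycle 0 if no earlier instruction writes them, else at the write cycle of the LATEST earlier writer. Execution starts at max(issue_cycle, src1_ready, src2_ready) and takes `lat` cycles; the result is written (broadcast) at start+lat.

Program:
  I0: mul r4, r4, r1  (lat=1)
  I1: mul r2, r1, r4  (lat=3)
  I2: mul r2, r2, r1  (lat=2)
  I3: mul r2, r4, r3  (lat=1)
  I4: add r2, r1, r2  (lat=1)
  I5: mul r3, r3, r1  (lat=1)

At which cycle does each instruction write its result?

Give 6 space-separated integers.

Answer: 2 5 7 5 6 7

Derivation:
I0 mul r4: issue@1 deps=(None,None) exec_start@1 write@2
I1 mul r2: issue@2 deps=(None,0) exec_start@2 write@5
I2 mul r2: issue@3 deps=(1,None) exec_start@5 write@7
I3 mul r2: issue@4 deps=(0,None) exec_start@4 write@5
I4 add r2: issue@5 deps=(None,3) exec_start@5 write@6
I5 mul r3: issue@6 deps=(None,None) exec_start@6 write@7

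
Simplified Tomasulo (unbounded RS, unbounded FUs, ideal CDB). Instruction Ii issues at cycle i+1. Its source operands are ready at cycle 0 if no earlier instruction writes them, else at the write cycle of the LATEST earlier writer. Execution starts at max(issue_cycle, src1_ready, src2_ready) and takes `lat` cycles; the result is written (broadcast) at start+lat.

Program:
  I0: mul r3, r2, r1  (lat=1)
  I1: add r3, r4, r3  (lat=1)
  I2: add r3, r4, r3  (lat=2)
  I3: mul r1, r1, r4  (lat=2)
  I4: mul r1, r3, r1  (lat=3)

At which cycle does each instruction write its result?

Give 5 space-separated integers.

I0 mul r3: issue@1 deps=(None,None) exec_start@1 write@2
I1 add r3: issue@2 deps=(None,0) exec_start@2 write@3
I2 add r3: issue@3 deps=(None,1) exec_start@3 write@5
I3 mul r1: issue@4 deps=(None,None) exec_start@4 write@6
I4 mul r1: issue@5 deps=(2,3) exec_start@6 write@9

Answer: 2 3 5 6 9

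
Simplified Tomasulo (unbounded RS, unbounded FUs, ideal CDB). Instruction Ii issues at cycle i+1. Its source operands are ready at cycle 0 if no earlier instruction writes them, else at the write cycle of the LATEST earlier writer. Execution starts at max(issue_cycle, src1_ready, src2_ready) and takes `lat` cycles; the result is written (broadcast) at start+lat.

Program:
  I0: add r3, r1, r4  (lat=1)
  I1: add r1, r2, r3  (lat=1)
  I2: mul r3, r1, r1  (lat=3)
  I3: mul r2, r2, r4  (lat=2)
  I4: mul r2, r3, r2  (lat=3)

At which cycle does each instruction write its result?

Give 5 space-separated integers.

Answer: 2 3 6 6 9

Derivation:
I0 add r3: issue@1 deps=(None,None) exec_start@1 write@2
I1 add r1: issue@2 deps=(None,0) exec_start@2 write@3
I2 mul r3: issue@3 deps=(1,1) exec_start@3 write@6
I3 mul r2: issue@4 deps=(None,None) exec_start@4 write@6
I4 mul r2: issue@5 deps=(2,3) exec_start@6 write@9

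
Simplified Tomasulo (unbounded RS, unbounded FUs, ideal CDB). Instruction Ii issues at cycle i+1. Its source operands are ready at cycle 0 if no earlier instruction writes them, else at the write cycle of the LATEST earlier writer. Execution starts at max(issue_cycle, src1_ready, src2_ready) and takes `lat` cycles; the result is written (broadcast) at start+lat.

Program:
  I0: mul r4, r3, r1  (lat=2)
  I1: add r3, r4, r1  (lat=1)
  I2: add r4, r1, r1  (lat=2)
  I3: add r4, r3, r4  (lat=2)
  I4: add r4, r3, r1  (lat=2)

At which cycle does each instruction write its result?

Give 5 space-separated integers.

Answer: 3 4 5 7 7

Derivation:
I0 mul r4: issue@1 deps=(None,None) exec_start@1 write@3
I1 add r3: issue@2 deps=(0,None) exec_start@3 write@4
I2 add r4: issue@3 deps=(None,None) exec_start@3 write@5
I3 add r4: issue@4 deps=(1,2) exec_start@5 write@7
I4 add r4: issue@5 deps=(1,None) exec_start@5 write@7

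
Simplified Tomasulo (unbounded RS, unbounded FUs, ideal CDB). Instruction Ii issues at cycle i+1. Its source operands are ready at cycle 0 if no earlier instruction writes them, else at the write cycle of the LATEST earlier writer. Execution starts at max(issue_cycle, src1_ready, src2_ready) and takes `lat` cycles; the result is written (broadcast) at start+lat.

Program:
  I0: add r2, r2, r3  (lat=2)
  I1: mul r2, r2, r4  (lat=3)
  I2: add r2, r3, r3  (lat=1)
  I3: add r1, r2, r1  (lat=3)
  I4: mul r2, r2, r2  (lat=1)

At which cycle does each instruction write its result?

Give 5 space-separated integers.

I0 add r2: issue@1 deps=(None,None) exec_start@1 write@3
I1 mul r2: issue@2 deps=(0,None) exec_start@3 write@6
I2 add r2: issue@3 deps=(None,None) exec_start@3 write@4
I3 add r1: issue@4 deps=(2,None) exec_start@4 write@7
I4 mul r2: issue@5 deps=(2,2) exec_start@5 write@6

Answer: 3 6 4 7 6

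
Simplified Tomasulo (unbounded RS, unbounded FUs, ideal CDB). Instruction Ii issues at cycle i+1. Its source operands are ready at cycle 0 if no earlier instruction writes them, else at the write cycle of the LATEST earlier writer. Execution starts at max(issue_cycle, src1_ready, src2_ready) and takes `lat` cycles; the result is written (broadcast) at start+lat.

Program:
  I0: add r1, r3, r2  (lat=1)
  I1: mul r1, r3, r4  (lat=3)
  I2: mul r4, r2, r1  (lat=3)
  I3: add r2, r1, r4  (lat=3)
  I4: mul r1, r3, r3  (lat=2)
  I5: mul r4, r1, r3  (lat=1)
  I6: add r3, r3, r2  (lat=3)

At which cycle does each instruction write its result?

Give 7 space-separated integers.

Answer: 2 5 8 11 7 8 14

Derivation:
I0 add r1: issue@1 deps=(None,None) exec_start@1 write@2
I1 mul r1: issue@2 deps=(None,None) exec_start@2 write@5
I2 mul r4: issue@3 deps=(None,1) exec_start@5 write@8
I3 add r2: issue@4 deps=(1,2) exec_start@8 write@11
I4 mul r1: issue@5 deps=(None,None) exec_start@5 write@7
I5 mul r4: issue@6 deps=(4,None) exec_start@7 write@8
I6 add r3: issue@7 deps=(None,3) exec_start@11 write@14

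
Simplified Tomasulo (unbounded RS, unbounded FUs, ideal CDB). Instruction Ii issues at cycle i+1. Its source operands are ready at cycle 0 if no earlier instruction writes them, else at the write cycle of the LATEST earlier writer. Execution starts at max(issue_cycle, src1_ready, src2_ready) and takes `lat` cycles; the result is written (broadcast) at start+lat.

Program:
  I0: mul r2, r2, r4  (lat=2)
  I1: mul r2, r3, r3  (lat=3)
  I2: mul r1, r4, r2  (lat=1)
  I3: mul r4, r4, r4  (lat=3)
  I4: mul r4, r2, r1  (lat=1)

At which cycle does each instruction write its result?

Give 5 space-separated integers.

I0 mul r2: issue@1 deps=(None,None) exec_start@1 write@3
I1 mul r2: issue@2 deps=(None,None) exec_start@2 write@5
I2 mul r1: issue@3 deps=(None,1) exec_start@5 write@6
I3 mul r4: issue@4 deps=(None,None) exec_start@4 write@7
I4 mul r4: issue@5 deps=(1,2) exec_start@6 write@7

Answer: 3 5 6 7 7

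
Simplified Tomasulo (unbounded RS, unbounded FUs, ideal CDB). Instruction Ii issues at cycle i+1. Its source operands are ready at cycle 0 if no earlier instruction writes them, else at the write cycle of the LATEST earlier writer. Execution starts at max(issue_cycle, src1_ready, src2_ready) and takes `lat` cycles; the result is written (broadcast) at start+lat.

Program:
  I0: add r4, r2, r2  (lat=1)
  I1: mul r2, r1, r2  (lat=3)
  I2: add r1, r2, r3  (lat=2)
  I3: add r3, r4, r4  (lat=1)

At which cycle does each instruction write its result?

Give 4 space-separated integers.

I0 add r4: issue@1 deps=(None,None) exec_start@1 write@2
I1 mul r2: issue@2 deps=(None,None) exec_start@2 write@5
I2 add r1: issue@3 deps=(1,None) exec_start@5 write@7
I3 add r3: issue@4 deps=(0,0) exec_start@4 write@5

Answer: 2 5 7 5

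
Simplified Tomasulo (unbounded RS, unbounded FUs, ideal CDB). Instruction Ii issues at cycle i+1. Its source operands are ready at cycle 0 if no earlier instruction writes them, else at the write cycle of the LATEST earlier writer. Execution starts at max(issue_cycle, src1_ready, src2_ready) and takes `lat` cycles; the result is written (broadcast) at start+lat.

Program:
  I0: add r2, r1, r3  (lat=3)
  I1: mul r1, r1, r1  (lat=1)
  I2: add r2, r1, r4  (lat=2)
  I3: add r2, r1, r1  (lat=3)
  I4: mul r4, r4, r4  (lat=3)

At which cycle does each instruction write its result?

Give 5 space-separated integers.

I0 add r2: issue@1 deps=(None,None) exec_start@1 write@4
I1 mul r1: issue@2 deps=(None,None) exec_start@2 write@3
I2 add r2: issue@3 deps=(1,None) exec_start@3 write@5
I3 add r2: issue@4 deps=(1,1) exec_start@4 write@7
I4 mul r4: issue@5 deps=(None,None) exec_start@5 write@8

Answer: 4 3 5 7 8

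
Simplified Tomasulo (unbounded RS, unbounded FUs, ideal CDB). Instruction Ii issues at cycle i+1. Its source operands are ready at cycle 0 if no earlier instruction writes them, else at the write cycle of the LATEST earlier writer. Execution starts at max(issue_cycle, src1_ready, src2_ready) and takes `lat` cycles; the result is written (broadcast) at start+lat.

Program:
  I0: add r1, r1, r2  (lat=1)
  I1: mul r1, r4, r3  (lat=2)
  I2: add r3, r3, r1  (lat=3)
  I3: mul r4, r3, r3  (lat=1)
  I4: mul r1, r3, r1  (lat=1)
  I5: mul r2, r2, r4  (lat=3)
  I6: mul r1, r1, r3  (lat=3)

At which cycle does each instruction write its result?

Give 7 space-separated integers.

Answer: 2 4 7 8 8 11 11

Derivation:
I0 add r1: issue@1 deps=(None,None) exec_start@1 write@2
I1 mul r1: issue@2 deps=(None,None) exec_start@2 write@4
I2 add r3: issue@3 deps=(None,1) exec_start@4 write@7
I3 mul r4: issue@4 deps=(2,2) exec_start@7 write@8
I4 mul r1: issue@5 deps=(2,1) exec_start@7 write@8
I5 mul r2: issue@6 deps=(None,3) exec_start@8 write@11
I6 mul r1: issue@7 deps=(4,2) exec_start@8 write@11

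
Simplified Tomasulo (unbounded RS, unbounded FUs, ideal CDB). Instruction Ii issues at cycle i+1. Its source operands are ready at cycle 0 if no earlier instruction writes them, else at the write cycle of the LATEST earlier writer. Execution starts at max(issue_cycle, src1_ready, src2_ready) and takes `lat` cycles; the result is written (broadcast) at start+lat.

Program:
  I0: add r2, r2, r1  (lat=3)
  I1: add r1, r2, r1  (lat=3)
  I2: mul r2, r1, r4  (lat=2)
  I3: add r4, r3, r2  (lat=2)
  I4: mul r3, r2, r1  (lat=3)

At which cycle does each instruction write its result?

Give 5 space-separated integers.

I0 add r2: issue@1 deps=(None,None) exec_start@1 write@4
I1 add r1: issue@2 deps=(0,None) exec_start@4 write@7
I2 mul r2: issue@3 deps=(1,None) exec_start@7 write@9
I3 add r4: issue@4 deps=(None,2) exec_start@9 write@11
I4 mul r3: issue@5 deps=(2,1) exec_start@9 write@12

Answer: 4 7 9 11 12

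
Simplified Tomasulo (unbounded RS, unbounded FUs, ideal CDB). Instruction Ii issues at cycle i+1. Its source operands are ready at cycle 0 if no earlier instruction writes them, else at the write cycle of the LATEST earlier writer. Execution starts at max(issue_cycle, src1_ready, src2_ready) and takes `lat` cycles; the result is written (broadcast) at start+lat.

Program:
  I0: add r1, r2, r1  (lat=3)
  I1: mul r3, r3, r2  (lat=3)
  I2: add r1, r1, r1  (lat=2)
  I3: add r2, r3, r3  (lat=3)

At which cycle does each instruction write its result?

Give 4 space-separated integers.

Answer: 4 5 6 8

Derivation:
I0 add r1: issue@1 deps=(None,None) exec_start@1 write@4
I1 mul r3: issue@2 deps=(None,None) exec_start@2 write@5
I2 add r1: issue@3 deps=(0,0) exec_start@4 write@6
I3 add r2: issue@4 deps=(1,1) exec_start@5 write@8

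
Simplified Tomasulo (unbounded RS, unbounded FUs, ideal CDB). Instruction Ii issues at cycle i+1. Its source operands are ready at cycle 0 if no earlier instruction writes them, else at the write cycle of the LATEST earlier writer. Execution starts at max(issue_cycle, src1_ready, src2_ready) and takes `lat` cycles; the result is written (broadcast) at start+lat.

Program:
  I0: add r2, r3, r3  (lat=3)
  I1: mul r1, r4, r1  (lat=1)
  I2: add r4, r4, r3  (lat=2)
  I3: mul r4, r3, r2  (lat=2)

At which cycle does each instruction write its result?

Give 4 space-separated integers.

Answer: 4 3 5 6

Derivation:
I0 add r2: issue@1 deps=(None,None) exec_start@1 write@4
I1 mul r1: issue@2 deps=(None,None) exec_start@2 write@3
I2 add r4: issue@3 deps=(None,None) exec_start@3 write@5
I3 mul r4: issue@4 deps=(None,0) exec_start@4 write@6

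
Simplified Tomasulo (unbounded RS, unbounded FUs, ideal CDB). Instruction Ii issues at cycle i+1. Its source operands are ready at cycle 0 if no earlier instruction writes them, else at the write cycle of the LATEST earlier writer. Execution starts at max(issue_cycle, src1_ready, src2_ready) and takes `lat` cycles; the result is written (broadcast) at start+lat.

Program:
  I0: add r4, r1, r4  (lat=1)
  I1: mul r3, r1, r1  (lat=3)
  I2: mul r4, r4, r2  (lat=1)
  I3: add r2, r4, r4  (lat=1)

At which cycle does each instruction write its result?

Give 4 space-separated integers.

Answer: 2 5 4 5

Derivation:
I0 add r4: issue@1 deps=(None,None) exec_start@1 write@2
I1 mul r3: issue@2 deps=(None,None) exec_start@2 write@5
I2 mul r4: issue@3 deps=(0,None) exec_start@3 write@4
I3 add r2: issue@4 deps=(2,2) exec_start@4 write@5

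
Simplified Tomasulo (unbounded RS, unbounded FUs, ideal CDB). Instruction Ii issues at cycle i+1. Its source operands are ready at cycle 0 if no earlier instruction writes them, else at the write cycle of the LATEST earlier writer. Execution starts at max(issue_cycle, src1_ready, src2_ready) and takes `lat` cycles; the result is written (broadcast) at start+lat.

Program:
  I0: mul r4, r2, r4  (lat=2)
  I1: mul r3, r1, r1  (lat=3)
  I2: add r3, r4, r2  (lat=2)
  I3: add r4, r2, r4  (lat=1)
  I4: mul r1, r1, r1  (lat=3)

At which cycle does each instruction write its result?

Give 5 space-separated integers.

Answer: 3 5 5 5 8

Derivation:
I0 mul r4: issue@1 deps=(None,None) exec_start@1 write@3
I1 mul r3: issue@2 deps=(None,None) exec_start@2 write@5
I2 add r3: issue@3 deps=(0,None) exec_start@3 write@5
I3 add r4: issue@4 deps=(None,0) exec_start@4 write@5
I4 mul r1: issue@5 deps=(None,None) exec_start@5 write@8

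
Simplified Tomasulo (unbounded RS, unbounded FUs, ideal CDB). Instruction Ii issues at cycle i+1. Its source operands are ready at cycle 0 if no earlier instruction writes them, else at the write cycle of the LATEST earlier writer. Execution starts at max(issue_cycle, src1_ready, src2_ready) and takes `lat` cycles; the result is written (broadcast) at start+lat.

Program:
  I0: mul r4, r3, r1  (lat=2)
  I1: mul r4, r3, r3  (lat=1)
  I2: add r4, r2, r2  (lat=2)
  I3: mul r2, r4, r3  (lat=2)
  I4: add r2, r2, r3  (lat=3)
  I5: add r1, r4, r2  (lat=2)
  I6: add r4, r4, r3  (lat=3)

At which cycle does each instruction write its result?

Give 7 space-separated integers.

Answer: 3 3 5 7 10 12 10

Derivation:
I0 mul r4: issue@1 deps=(None,None) exec_start@1 write@3
I1 mul r4: issue@2 deps=(None,None) exec_start@2 write@3
I2 add r4: issue@3 deps=(None,None) exec_start@3 write@5
I3 mul r2: issue@4 deps=(2,None) exec_start@5 write@7
I4 add r2: issue@5 deps=(3,None) exec_start@7 write@10
I5 add r1: issue@6 deps=(2,4) exec_start@10 write@12
I6 add r4: issue@7 deps=(2,None) exec_start@7 write@10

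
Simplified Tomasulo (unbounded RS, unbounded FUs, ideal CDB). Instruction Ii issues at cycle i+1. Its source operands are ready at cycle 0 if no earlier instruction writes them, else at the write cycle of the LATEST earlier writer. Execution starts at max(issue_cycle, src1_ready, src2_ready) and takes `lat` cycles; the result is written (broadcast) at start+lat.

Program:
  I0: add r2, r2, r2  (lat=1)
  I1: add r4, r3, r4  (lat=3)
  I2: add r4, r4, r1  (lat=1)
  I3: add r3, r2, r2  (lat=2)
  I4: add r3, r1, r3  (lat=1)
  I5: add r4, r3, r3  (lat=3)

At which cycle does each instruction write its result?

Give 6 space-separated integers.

Answer: 2 5 6 6 7 10

Derivation:
I0 add r2: issue@1 deps=(None,None) exec_start@1 write@2
I1 add r4: issue@2 deps=(None,None) exec_start@2 write@5
I2 add r4: issue@3 deps=(1,None) exec_start@5 write@6
I3 add r3: issue@4 deps=(0,0) exec_start@4 write@6
I4 add r3: issue@5 deps=(None,3) exec_start@6 write@7
I5 add r4: issue@6 deps=(4,4) exec_start@7 write@10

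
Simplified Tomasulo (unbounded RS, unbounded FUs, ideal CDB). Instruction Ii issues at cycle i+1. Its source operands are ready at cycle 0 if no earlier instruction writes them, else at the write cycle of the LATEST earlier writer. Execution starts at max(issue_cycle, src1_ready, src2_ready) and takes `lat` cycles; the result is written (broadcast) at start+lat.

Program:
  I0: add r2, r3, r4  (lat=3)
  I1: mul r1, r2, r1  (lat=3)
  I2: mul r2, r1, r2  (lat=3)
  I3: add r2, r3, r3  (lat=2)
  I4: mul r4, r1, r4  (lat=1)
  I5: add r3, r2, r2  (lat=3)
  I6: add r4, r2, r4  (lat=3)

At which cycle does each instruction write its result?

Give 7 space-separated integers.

Answer: 4 7 10 6 8 9 11

Derivation:
I0 add r2: issue@1 deps=(None,None) exec_start@1 write@4
I1 mul r1: issue@2 deps=(0,None) exec_start@4 write@7
I2 mul r2: issue@3 deps=(1,0) exec_start@7 write@10
I3 add r2: issue@4 deps=(None,None) exec_start@4 write@6
I4 mul r4: issue@5 deps=(1,None) exec_start@7 write@8
I5 add r3: issue@6 deps=(3,3) exec_start@6 write@9
I6 add r4: issue@7 deps=(3,4) exec_start@8 write@11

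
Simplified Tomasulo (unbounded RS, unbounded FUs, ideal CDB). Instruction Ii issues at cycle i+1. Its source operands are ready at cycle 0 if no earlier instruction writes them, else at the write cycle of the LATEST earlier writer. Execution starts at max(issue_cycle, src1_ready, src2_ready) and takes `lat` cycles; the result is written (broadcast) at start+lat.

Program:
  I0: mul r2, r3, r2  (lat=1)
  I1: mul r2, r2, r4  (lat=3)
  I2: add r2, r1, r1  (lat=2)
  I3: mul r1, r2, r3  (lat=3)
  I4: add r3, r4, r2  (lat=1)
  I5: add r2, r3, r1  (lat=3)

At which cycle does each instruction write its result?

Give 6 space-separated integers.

Answer: 2 5 5 8 6 11

Derivation:
I0 mul r2: issue@1 deps=(None,None) exec_start@1 write@2
I1 mul r2: issue@2 deps=(0,None) exec_start@2 write@5
I2 add r2: issue@3 deps=(None,None) exec_start@3 write@5
I3 mul r1: issue@4 deps=(2,None) exec_start@5 write@8
I4 add r3: issue@5 deps=(None,2) exec_start@5 write@6
I5 add r2: issue@6 deps=(4,3) exec_start@8 write@11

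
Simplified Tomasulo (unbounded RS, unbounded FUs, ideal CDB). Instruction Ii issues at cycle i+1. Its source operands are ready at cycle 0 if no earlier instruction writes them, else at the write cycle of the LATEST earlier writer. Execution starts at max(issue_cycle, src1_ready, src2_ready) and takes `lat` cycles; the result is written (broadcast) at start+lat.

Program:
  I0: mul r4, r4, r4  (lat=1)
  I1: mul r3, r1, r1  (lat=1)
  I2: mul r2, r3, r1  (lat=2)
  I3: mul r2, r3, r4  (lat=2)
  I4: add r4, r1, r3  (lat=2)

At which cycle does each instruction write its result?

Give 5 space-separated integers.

I0 mul r4: issue@1 deps=(None,None) exec_start@1 write@2
I1 mul r3: issue@2 deps=(None,None) exec_start@2 write@3
I2 mul r2: issue@3 deps=(1,None) exec_start@3 write@5
I3 mul r2: issue@4 deps=(1,0) exec_start@4 write@6
I4 add r4: issue@5 deps=(None,1) exec_start@5 write@7

Answer: 2 3 5 6 7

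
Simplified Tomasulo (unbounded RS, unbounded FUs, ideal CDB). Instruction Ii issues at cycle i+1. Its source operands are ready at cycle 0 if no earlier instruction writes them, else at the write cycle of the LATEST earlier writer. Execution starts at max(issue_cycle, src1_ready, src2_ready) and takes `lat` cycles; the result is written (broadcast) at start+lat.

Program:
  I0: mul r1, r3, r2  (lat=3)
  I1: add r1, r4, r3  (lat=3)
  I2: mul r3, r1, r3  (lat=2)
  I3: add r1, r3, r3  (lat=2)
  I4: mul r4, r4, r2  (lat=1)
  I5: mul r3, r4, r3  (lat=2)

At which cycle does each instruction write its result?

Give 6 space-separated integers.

I0 mul r1: issue@1 deps=(None,None) exec_start@1 write@4
I1 add r1: issue@2 deps=(None,None) exec_start@2 write@5
I2 mul r3: issue@3 deps=(1,None) exec_start@5 write@7
I3 add r1: issue@4 deps=(2,2) exec_start@7 write@9
I4 mul r4: issue@5 deps=(None,None) exec_start@5 write@6
I5 mul r3: issue@6 deps=(4,2) exec_start@7 write@9

Answer: 4 5 7 9 6 9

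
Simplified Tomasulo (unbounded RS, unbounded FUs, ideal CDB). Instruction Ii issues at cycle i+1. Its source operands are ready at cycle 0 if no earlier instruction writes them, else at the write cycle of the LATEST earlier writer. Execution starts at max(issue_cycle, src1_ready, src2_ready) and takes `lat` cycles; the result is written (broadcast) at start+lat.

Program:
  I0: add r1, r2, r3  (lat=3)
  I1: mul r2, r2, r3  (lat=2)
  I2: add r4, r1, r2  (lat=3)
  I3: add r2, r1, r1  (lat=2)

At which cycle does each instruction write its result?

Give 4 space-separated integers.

Answer: 4 4 7 6

Derivation:
I0 add r1: issue@1 deps=(None,None) exec_start@1 write@4
I1 mul r2: issue@2 deps=(None,None) exec_start@2 write@4
I2 add r4: issue@3 deps=(0,1) exec_start@4 write@7
I3 add r2: issue@4 deps=(0,0) exec_start@4 write@6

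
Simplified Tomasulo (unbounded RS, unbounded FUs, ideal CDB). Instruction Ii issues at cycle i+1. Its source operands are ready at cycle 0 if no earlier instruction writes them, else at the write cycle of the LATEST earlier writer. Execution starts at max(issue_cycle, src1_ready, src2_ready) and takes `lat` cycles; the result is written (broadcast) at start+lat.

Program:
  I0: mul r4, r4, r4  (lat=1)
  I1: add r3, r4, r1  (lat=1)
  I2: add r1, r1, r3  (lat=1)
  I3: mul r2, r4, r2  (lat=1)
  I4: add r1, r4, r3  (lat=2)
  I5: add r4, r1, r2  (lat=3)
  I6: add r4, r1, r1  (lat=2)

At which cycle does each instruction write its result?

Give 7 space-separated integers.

I0 mul r4: issue@1 deps=(None,None) exec_start@1 write@2
I1 add r3: issue@2 deps=(0,None) exec_start@2 write@3
I2 add r1: issue@3 deps=(None,1) exec_start@3 write@4
I3 mul r2: issue@4 deps=(0,None) exec_start@4 write@5
I4 add r1: issue@5 deps=(0,1) exec_start@5 write@7
I5 add r4: issue@6 deps=(4,3) exec_start@7 write@10
I6 add r4: issue@7 deps=(4,4) exec_start@7 write@9

Answer: 2 3 4 5 7 10 9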